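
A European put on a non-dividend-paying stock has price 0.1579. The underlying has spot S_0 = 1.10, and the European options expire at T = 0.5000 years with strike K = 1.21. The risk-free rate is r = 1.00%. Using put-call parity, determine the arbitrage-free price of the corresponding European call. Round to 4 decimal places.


Put-call parity: C - P = S_0 * exp(-qT) - K * exp(-rT).
S_0 * exp(-qT) = 1.1000 * 1.00000000 = 1.10000000
K * exp(-rT) = 1.2100 * 0.99501248 = 1.20396510
C = P + S*exp(-qT) - K*exp(-rT)
C = 0.1579 + 1.10000000 - 1.20396510 = 0.0539

Answer: Call price = 0.0539


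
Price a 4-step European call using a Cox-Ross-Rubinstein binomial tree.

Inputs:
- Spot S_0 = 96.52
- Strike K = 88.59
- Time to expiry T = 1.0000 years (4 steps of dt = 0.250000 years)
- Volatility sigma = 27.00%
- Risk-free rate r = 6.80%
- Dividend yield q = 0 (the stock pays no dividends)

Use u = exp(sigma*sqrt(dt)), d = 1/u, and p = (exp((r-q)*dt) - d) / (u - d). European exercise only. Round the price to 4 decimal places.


Answer: Price = V(0,0) = 18.3044

Derivation:
dt = T/N = 0.250000
u = exp(sigma*sqrt(dt)) = 1.144537; d = 1/u = 0.873716
p = (exp((r-q)*dt) - d) / (u - d) = 0.529610
Discount per step: exp(-r*dt) = 0.983144
Stock lattice S(k, i) with i counting down-moves:
  k=0: S(0,0) = 96.5200
  k=1: S(1,0) = 110.4707; S(1,1) = 84.3311
  k=2: S(2,0) = 126.4378; S(2,1) = 96.5200; S(2,2) = 73.6814
  k=3: S(3,0) = 144.7127; S(3,1) = 110.4707; S(3,2) = 84.3311; S(3,3) = 64.3766
  k=4: S(4,0) = 165.6290; S(4,1) = 126.4378; S(4,2) = 96.5200; S(4,3) = 73.6814; S(4,4) = 56.2469
Terminal payoffs V(N, i) = max(S_T - K, 0):
  V(4,0) = 77.038982; V(4,1) = 37.847769; V(4,2) = 7.930000; V(4,3) = 0.000000; V(4,4) = 0.000000
Backward induction: V(k, i) = exp(-r*dt) * [p * V(k+1, i) + (1-p) * V(k+1, i+1)].
  V(3,0) = exp(-r*dt) * [p*77.038982 + (1-p)*37.847769] = 57.615978
  V(3,1) = exp(-r*dt) * [p*37.847769 + (1-p)*7.930000] = 23.373991
  V(3,2) = exp(-r*dt) * [p*7.930000 + (1-p)*0.000000] = 4.129013
  V(3,3) = exp(-r*dt) * [p*0.000000 + (1-p)*0.000000] = 0.000000
  V(2,0) = exp(-r*dt) * [p*57.615978 + (1-p)*23.373991] = 40.809199
  V(2,1) = exp(-r*dt) * [p*23.373991 + (1-p)*4.129013] = 14.079939
  V(2,2) = exp(-r*dt) * [p*4.129013 + (1-p)*0.000000] = 2.149905
  V(1,0) = exp(-r*dt) * [p*40.809199 + (1-p)*14.079939] = 27.760064
  V(1,1) = exp(-r*dt) * [p*14.079939 + (1-p)*2.149905] = 8.325427
  V(0,0) = exp(-r*dt) * [p*27.760064 + (1-p)*8.325427] = 18.304368


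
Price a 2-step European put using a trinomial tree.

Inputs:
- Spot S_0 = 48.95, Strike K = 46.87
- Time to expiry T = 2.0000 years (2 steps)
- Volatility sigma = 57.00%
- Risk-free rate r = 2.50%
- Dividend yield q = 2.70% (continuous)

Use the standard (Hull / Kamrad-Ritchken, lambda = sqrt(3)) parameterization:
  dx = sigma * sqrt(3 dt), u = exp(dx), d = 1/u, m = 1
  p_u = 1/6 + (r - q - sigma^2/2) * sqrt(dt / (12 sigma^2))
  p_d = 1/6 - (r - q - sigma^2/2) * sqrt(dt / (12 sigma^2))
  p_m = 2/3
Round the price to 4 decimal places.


dt = T/N = 1.000000; dx = sigma*sqrt(3*dt) = 0.987269
u = exp(dx) = 2.683895; d = 1/u = 0.372593
p_u = 0.083381, p_m = 0.666667, p_d = 0.249952
Discount per step: exp(-r*dt) = 0.975310
Stock lattice S(k, j) with j the centered position index:
  k=0: S(0,+0) = 48.9500
  k=1: S(1,-1) = 18.2384; S(1,+0) = 48.9500; S(1,+1) = 131.3766
  k=2: S(2,-2) = 6.7955; S(2,-1) = 18.2384; S(2,+0) = 48.9500; S(2,+1) = 131.3766; S(2,+2) = 352.6011
Terminal payoffs V(N, j) = max(K - S_T, 0):
  V(2,-2) = 40.074494; V(2,-1) = 28.631579; V(2,+0) = 0.000000; V(2,+1) = 0.000000; V(2,+2) = 0.000000
Backward induction: V(k, j) = exp(-r*dt) * [p_u * V(k+1, j+1) + p_m * V(k+1, j) + p_d * V(k+1, j-1)]
  V(1,-1) = exp(-r*dt) * [p_u*0.000000 + p_m*28.631579 + p_d*40.074494] = 28.385828
  V(1,+0) = exp(-r*dt) * [p_u*0.000000 + p_m*0.000000 + p_d*28.631579] = 6.979825
  V(1,+1) = exp(-r*dt) * [p_u*0.000000 + p_m*0.000000 + p_d*0.000000] = 0.000000
  V(0,+0) = exp(-r*dt) * [p_u*0.000000 + p_m*6.979825 + p_d*28.385828] = 11.458243

Answer: Price = V(0,0) = 11.4582


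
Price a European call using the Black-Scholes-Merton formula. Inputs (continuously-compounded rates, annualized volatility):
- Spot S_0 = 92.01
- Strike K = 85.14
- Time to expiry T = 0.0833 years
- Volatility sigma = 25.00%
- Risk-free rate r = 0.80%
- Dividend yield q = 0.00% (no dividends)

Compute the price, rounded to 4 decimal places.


Answer: Price = 7.3780

Derivation:
d1 = (ln(S/K) + (r - q + 0.5*sigma^2) * T) / (sigma * sqrt(T)) = 1.12078943
d2 = d1 - sigma * sqrt(T) = 1.04863509
exp(-rT) = 0.99933382; exp(-qT) = 1.00000000
C = S_0 * exp(-qT) * N(d1) - K * exp(-rT) * N(d2)
N(d1) = 0.86881125; N(d2) = 0.85282695
C = 92.0100 * 1.00000000 * 0.86881125 - 85.1400 * 0.99933382 * 0.85282695 = 7.3780


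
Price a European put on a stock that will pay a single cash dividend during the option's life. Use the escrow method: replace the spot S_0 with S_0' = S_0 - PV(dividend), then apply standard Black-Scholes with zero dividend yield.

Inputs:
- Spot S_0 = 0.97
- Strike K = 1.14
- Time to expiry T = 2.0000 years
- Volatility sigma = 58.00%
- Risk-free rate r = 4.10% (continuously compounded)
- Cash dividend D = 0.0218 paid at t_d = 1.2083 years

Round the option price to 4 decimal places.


PV(D) = D * exp(-r * t_d) = 0.0218 * 0.95166681 = 0.02074634
S_0' = S_0 - PV(D) = 0.9700 - 0.02074634 = 0.94925366
d1 = (ln(S_0'/K) + (r + sigma^2/2)*T) / (sigma*sqrt(T)) = 0.28685678
d2 = d1 - sigma*sqrt(T) = -0.53338708
exp(-rT) = 0.92127196
N(-d1) = 0.38711099; N(-d2) = 0.70311717
P = K * exp(-rT) * N(-d2) - S_0' * N(-d1) = 1.1400 * 0.92127196 * 0.70311717 - 0.94925366 * 0.38711099 = 0.3710

Answer: Price = 0.3710


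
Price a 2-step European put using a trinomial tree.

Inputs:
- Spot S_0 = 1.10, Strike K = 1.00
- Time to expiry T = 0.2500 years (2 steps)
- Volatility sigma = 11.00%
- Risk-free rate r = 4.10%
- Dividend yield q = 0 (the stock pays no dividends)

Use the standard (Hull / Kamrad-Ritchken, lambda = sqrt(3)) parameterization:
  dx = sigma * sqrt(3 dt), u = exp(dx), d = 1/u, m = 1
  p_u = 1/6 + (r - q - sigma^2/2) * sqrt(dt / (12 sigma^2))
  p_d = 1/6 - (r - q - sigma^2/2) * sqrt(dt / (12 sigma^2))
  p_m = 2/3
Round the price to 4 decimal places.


dt = T/N = 0.125000; dx = sigma*sqrt(3*dt) = 0.067361
u = exp(dx) = 1.069682; d = 1/u = 0.934858
p_u = 0.199095, p_m = 0.666667, p_d = 0.134239
Discount per step: exp(-r*dt) = 0.994888
Stock lattice S(k, j) with j the centered position index:
  k=0: S(0,+0) = 1.1000
  k=1: S(1,-1) = 1.0283; S(1,+0) = 1.1000; S(1,+1) = 1.1766
  k=2: S(2,-2) = 0.9614; S(2,-1) = 1.0283; S(2,+0) = 1.1000; S(2,+1) = 1.1766; S(2,+2) = 1.2586
Terminal payoffs V(N, j) = max(K - S_T, 0):
  V(2,-2) = 0.038645; V(2,-1) = 0.000000; V(2,+0) = 0.000000; V(2,+1) = 0.000000; V(2,+2) = 0.000000
Backward induction: V(k, j) = exp(-r*dt) * [p_u * V(k+1, j+1) + p_m * V(k+1, j) + p_d * V(k+1, j-1)]
  V(1,-1) = exp(-r*dt) * [p_u*0.000000 + p_m*0.000000 + p_d*0.038645] = 0.005161
  V(1,+0) = exp(-r*dt) * [p_u*0.000000 + p_m*0.000000 + p_d*0.000000] = 0.000000
  V(1,+1) = exp(-r*dt) * [p_u*0.000000 + p_m*0.000000 + p_d*0.000000] = 0.000000
  V(0,+0) = exp(-r*dt) * [p_u*0.000000 + p_m*0.000000 + p_d*0.005161] = 0.000689

Answer: Price = V(0,0) = 0.0007


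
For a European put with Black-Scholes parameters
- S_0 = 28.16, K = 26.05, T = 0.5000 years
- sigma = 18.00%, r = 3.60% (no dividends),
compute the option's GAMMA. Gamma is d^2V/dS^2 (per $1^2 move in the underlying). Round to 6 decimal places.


Answer: Gamma = 0.079723

Derivation:
d1 = 0.8169814569; d2 = 0.6897022363
phi(d1) = 0.2857414541; exp(-qT) = 1.0000000000; exp(-rT) = 0.9821610324
Gamma = exp(-qT) * phi(d1) / (S * sigma * sqrt(T)) = 1.0000000000 * 0.2857414541 / (28.1600 * 0.1800 * 0.7071067812) = 0.079723


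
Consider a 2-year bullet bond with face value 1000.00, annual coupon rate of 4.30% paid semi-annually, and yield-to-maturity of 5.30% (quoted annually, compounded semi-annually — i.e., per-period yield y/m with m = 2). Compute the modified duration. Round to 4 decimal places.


Answer: Modified duration = 1.8871

Derivation:
Coupon per period c = face * coupon_rate / m = 21.500000
Periods per year m = 2; per-period yield y/m = 0.026500
Number of cashflows N = 4
Cashflows (t years, CF_t, discount factor 1/(1+y/m)^(m*t), PV):
  t = 0.5000: CF_t = 21.500000, DF = 0.974184, PV = 20.944959
  t = 1.0000: CF_t = 21.500000, DF = 0.949035, PV = 20.404246
  t = 1.5000: CF_t = 21.500000, DF = 0.924535, PV = 19.877493
  t = 2.0000: CF_t = 1021.500000, DF = 0.900667, PV = 920.031202
Price P = sum_t PV_t = 981.257899
First compute Macaulay numerator sum_t t * PV_t:
  t * PV_t at t = 0.5000: 10.472479
  t * PV_t at t = 1.0000: 20.404246
  t * PV_t at t = 1.5000: 29.816239
  t * PV_t at t = 2.0000: 1840.062403
Macaulay duration D = 1900.755368 / 981.257899 = 1.937060
Modified duration = D / (1 + y/m) = 1.937060 / (1 + 0.026500) = 1.887053


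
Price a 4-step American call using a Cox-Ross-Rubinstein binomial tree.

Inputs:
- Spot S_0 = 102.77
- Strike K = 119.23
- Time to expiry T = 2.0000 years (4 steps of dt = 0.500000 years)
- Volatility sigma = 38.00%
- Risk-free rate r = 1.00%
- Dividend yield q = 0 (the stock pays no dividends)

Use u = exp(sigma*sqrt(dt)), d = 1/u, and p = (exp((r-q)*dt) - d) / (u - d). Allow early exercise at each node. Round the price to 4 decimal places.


dt = T/N = 0.500000
u = exp(sigma*sqrt(dt)) = 1.308263; d = 1/u = 0.764372
p = (exp((r-q)*dt) - d) / (u - d) = 0.442442
Discount per step: exp(-r*dt) = 0.995012
Stock lattice S(k, i) with i counting down-moves:
  k=0: S(0,0) = 102.7700
  k=1: S(1,0) = 134.4502; S(1,1) = 78.5545
  k=2: S(2,0) = 175.8963; S(2,1) = 102.7700; S(2,2) = 60.0449
  k=3: S(3,0) = 230.1187; S(3,1) = 134.4502; S(3,2) = 78.5545; S(3,3) = 45.8966
  k=4: S(4,0) = 301.0558; S(4,1) = 175.8963; S(4,2) = 102.7700; S(4,3) = 60.0449; S(4,4) = 35.0821
Terminal payoffs V(N, i) = max(S_T - K, 0):
  V(4,0) = 181.825848; V(4,1) = 56.666303; V(4,2) = 0.000000; V(4,3) = 0.000000; V(4,4) = 0.000000
Backward induction: V(k, i) = exp(-r*dt) * [p * V(k+1, i) + (1-p) * V(k+1, i+1)]; then take max(V_cont, immediate exercise) for American.
  V(3,0) = exp(-r*dt) * [p*181.825848 + (1-p)*56.666303] = 111.483350; exercise = 110.888688; V(3,0) = max -> 111.483350
  V(3,1) = exp(-r*dt) * [p*56.666303 + (1-p)*0.000000] = 24.946517; exercise = 15.220225; V(3,1) = max -> 24.946517
  V(3,2) = exp(-r*dt) * [p*0.000000 + (1-p)*0.000000] = 0.000000; exercise = 0.000000; V(3,2) = max -> 0.000000
  V(3,3) = exp(-r*dt) * [p*0.000000 + (1-p)*0.000000] = 0.000000; exercise = 0.000000; V(3,3) = max -> 0.000000
  V(2,0) = exp(-r*dt) * [p*111.483350 + (1-p)*24.946517] = 62.918680; exercise = 56.666303; V(2,0) = max -> 62.918680
  V(2,1) = exp(-r*dt) * [p*24.946517 + (1-p)*0.000000] = 10.982342; exercise = 0.000000; V(2,1) = max -> 10.982342
  V(2,2) = exp(-r*dt) * [p*0.000000 + (1-p)*0.000000] = 0.000000; exercise = 0.000000; V(2,2) = max -> 0.000000
  V(1,0) = exp(-r*dt) * [p*62.918680 + (1-p)*10.982342] = 33.791785; exercise = 15.220225; V(1,0) = max -> 33.791785
  V(1,1) = exp(-r*dt) * [p*10.982342 + (1-p)*0.000000] = 4.834816; exercise = 0.000000; V(1,1) = max -> 4.834816
  V(0,0) = exp(-r*dt) * [p*33.791785 + (1-p)*4.834816] = 17.558588; exercise = 0.000000; V(0,0) = max -> 17.558588

Answer: Price = V(0,0) = 17.5586


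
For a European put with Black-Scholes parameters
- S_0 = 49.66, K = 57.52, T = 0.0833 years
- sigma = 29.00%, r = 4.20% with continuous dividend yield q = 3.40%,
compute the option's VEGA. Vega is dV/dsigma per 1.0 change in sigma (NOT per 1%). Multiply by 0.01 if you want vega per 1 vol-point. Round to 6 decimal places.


d1 = -1.7056797924; d2 = -1.7893788366
phi(d1) = 0.0931438404; exp(-qT) = 0.9971718069; exp(-rT) = 0.9965075130
Vega = S * exp(-qT) * phi(d1) * sqrt(T) = 49.6600 * 0.9971718069 * 0.0931438404 * 0.2886173938 = 1.331231

Answer: Vega = 1.331231


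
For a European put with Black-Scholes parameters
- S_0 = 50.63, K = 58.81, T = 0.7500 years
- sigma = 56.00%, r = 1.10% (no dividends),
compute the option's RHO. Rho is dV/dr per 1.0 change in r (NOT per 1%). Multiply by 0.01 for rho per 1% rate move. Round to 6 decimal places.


d1 = -0.0493173064; d2 = -0.5342915325
phi(d1) = 0.3984574222; exp(-qT) = 1.0000000000; exp(-rT) = 0.9917839379
N(-d2) = 0.7034300752
Rho = -K*T*exp(-rT)*N(-d2) = -58.8100 * 0.7500 * 0.9917839379 * 0.7034300752 = -30.771626

Answer: Rho = -30.771626


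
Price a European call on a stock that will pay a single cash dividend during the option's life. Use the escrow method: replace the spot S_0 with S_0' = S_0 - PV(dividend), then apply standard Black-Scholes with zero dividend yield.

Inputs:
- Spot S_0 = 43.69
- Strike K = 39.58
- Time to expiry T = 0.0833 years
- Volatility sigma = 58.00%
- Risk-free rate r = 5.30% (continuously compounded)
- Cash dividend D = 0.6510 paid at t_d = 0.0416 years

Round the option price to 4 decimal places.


PV(D) = D * exp(-r * t_d) = 0.6510 * 0.99779763 = 0.64956626
S_0' = S_0 - PV(D) = 43.6900 - 0.64956626 = 43.04043374
d1 = (ln(S_0'/K) + (r + sigma^2/2)*T) / (sigma*sqrt(T)) = 0.61077169
d2 = d1 - sigma*sqrt(T) = 0.44337360
exp(-rT) = 0.99559483
N(d1) = 0.72932463; N(d2) = 0.67125224
C = S_0' * N(d1) - K * exp(-rT) * N(d2) = 43.04043374 * 0.72932463 - 39.5800 * 0.99559483 * 0.67125224 = 4.9393

Answer: Price = 4.9393


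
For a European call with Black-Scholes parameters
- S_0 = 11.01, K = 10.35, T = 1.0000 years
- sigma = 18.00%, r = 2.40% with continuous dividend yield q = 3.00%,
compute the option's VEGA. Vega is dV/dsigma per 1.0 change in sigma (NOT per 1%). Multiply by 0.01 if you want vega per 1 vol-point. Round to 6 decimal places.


Answer: Vega = 3.934669

Derivation:
d1 = 0.4000968390; d2 = 0.2200968390
phi(d1) = 0.3682558737; exp(-qT) = 0.9704455335; exp(-rT) = 0.9762857098
Vega = S * exp(-qT) * phi(d1) * sqrt(T) = 11.0100 * 0.9704455335 * 0.3682558737 * 1.0000000000 = 3.934669


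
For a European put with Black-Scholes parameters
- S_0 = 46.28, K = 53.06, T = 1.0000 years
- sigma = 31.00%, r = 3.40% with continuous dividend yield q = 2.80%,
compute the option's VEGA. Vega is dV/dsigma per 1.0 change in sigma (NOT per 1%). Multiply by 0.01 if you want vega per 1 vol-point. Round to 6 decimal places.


Answer: Vega = 17.326179

Derivation:
d1 = -0.2666562787; d2 = -0.5766562787
phi(d1) = 0.3850079411; exp(-qT) = 0.9723883668; exp(-rT) = 0.9665715046
Vega = S * exp(-qT) * phi(d1) * sqrt(T) = 46.2800 * 0.9723883668 * 0.3850079411 * 1.0000000000 = 17.326179


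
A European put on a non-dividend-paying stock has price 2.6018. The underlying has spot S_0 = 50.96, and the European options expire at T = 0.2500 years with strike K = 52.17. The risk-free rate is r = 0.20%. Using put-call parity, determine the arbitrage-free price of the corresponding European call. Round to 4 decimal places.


Put-call parity: C - P = S_0 * exp(-qT) - K * exp(-rT).
S_0 * exp(-qT) = 50.9600 * 1.00000000 = 50.96000000
K * exp(-rT) = 52.1700 * 0.99950012 = 52.14392152
C = P + S*exp(-qT) - K*exp(-rT)
C = 2.6018 + 50.96000000 - 52.14392152 = 1.4179

Answer: Call price = 1.4179


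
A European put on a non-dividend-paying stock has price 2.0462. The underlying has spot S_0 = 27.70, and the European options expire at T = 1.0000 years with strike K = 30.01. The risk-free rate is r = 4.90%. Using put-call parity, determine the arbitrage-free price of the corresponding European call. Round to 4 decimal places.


Put-call parity: C - P = S_0 * exp(-qT) - K * exp(-rT).
S_0 * exp(-qT) = 27.7000 * 1.00000000 = 27.70000000
K * exp(-rT) = 30.0100 * 0.95218113 = 28.57495570
C = P + S*exp(-qT) - K*exp(-rT)
C = 2.0462 + 27.70000000 - 28.57495570 = 1.1712

Answer: Call price = 1.1712


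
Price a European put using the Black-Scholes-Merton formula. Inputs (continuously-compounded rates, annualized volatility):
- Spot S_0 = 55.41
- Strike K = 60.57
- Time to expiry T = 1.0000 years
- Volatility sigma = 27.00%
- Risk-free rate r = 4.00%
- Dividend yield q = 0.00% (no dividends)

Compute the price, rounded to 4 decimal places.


d1 = (ln(S/K) + (r - q + 0.5*sigma^2) * T) / (sigma * sqrt(T)) = -0.04662829
d2 = d1 - sigma * sqrt(T) = -0.31662829
exp(-rT) = 0.96078944; exp(-qT) = 1.00000000
P = K * exp(-rT) * N(-d2) - S_0 * exp(-qT) * N(-d1)
N(-d1) = 0.51859526; N(-d2) = 0.62423717
P = 60.5700 * 0.96078944 * 0.62423717 - 55.4100 * 1.00000000 * 0.51859526 = 7.5921

Answer: Price = 7.5921


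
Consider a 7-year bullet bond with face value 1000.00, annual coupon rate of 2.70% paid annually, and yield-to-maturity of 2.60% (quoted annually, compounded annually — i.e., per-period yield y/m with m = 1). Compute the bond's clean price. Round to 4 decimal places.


Coupon per period c = face * coupon_rate / m = 27.000000
Periods per year m = 1; per-period yield y/m = 0.026000
Number of cashflows N = 7
Cashflows (t years, CF_t, discount factor 1/(1+y/m)^(m*t), PV):
  t = 1.0000: CF_t = 27.000000, DF = 0.974659, PV = 26.315789
  t = 2.0000: CF_t = 27.000000, DF = 0.949960, PV = 25.648918
  t = 3.0000: CF_t = 27.000000, DF = 0.925887, PV = 24.998945
  t = 4.0000: CF_t = 27.000000, DF = 0.902424, PV = 24.365444
  t = 5.0000: CF_t = 27.000000, DF = 0.879555, PV = 23.747996
  t = 6.0000: CF_t = 27.000000, DF = 0.857266, PV = 23.146195
  t = 7.0000: CF_t = 1027.000000, DF = 0.835542, PV = 858.102008
Price P = sum_t PV_t = 1006.325294

Answer: Price = 1006.3253


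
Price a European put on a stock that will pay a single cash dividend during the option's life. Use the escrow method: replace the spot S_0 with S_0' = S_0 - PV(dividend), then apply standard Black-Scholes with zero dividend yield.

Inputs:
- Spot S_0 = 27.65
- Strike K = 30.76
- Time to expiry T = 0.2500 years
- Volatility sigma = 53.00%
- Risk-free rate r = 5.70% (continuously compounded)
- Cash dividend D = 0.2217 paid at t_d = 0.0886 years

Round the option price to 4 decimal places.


Answer: Price = 4.7058

Derivation:
PV(D) = D * exp(-r * t_d) = 0.2217 * 0.99496253 = 0.22058319
S_0' = S_0 - PV(D) = 27.6500 - 0.22058319 = 27.42941681
d1 = (ln(S_0'/K) + (r + sigma^2/2)*T) / (sigma*sqrt(T)) = -0.24617585
d2 = d1 - sigma*sqrt(T) = -0.51117585
exp(-rT) = 0.98585105
N(-d1) = 0.59722695; N(-d2) = 0.69538604
P = K * exp(-rT) * N(-d2) - S_0' * N(-d1) = 30.7600 * 0.98585105 * 0.69538604 - 27.42941681 * 0.59722695 = 4.7058


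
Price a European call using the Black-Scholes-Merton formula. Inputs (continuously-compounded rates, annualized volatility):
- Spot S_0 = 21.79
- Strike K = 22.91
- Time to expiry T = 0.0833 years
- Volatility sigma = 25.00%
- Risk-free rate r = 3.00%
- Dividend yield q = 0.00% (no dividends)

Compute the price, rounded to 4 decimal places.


Answer: Price = 0.2459

Derivation:
d1 = (ln(S/K) + (r - q + 0.5*sigma^2) * T) / (sigma * sqrt(T)) = -0.62394330
d2 = d1 - sigma * sqrt(T) = -0.69609765
exp(-rT) = 0.99750412; exp(-qT) = 1.00000000
C = S_0 * exp(-qT) * N(d1) - K * exp(-rT) * N(d2)
N(d1) = 0.26633241; N(d2) = 0.24318384
C = 21.7900 * 1.00000000 * 0.26633241 - 22.9100 * 0.99750412 * 0.24318384 = 0.2459


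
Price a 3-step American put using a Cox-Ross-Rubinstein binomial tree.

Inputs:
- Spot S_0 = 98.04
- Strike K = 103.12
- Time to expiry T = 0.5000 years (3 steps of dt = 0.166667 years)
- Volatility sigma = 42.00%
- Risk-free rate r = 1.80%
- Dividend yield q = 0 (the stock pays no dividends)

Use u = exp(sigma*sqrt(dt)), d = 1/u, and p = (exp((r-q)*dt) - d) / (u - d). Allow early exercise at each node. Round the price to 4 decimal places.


Answer: Price = V(0,0) = 14.9162

Derivation:
dt = T/N = 0.166667
u = exp(sigma*sqrt(dt)) = 1.187042; d = 1/u = 0.842430
p = (exp((r-q)*dt) - d) / (u - d) = 0.465957
Discount per step: exp(-r*dt) = 0.997004
Stock lattice S(k, i) with i counting down-moves:
  k=0: S(0,0) = 98.0400
  k=1: S(1,0) = 116.3776; S(1,1) = 82.5919
  k=2: S(2,0) = 138.1450; S(2,1) = 98.0400; S(2,2) = 69.5779
  k=3: S(3,0) = 163.9839; S(3,1) = 116.3776; S(3,2) = 82.5919; S(3,3) = 58.6145
Terminal payoffs V(N, i) = max(K - S_T, 0):
  V(3,0) = 0.000000; V(3,1) = 0.000000; V(3,2) = 20.528128; V(3,3) = 44.505464
Backward induction: V(k, i) = exp(-r*dt) * [p * V(k+1, i) + (1-p) * V(k+1, i+1)]; then take max(V_cont, immediate exercise) for American.
  V(2,0) = exp(-r*dt) * [p*0.000000 + (1-p)*0.000000] = 0.000000; exercise = 0.000000; V(2,0) = max -> 0.000000
  V(2,1) = exp(-r*dt) * [p*0.000000 + (1-p)*20.528128] = 10.930060; exercise = 5.080000; V(2,1) = max -> 10.930060
  V(2,2) = exp(-r*dt) * [p*20.528128 + (1-p)*44.505464] = 33.233203; exercise = 33.542100; V(2,2) = max -> 33.542100
  V(1,0) = exp(-r*dt) * [p*0.000000 + (1-p)*10.930060] = 5.819635; exercise = 0.000000; V(1,0) = max -> 5.819635
  V(1,1) = exp(-r*dt) * [p*10.930060 + (1-p)*33.542100] = 22.936943; exercise = 20.528128; V(1,1) = max -> 22.936943
  V(0,0) = exp(-r*dt) * [p*5.819635 + (1-p)*22.936943] = 14.916195; exercise = 5.080000; V(0,0) = max -> 14.916195


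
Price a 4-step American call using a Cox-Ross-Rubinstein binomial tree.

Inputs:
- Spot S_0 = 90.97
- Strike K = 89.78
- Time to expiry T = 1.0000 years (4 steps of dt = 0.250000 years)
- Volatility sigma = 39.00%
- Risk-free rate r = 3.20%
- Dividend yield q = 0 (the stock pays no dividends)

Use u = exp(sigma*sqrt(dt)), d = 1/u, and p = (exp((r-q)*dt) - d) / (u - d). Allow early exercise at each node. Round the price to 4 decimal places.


dt = T/N = 0.250000
u = exp(sigma*sqrt(dt)) = 1.215311; d = 1/u = 0.822835
p = (exp((r-q)*dt) - d) / (u - d) = 0.471869
Discount per step: exp(-r*dt) = 0.992032
Stock lattice S(k, i) with i counting down-moves:
  k=0: S(0,0) = 90.9700
  k=1: S(1,0) = 110.5568; S(1,1) = 74.8533
  k=2: S(2,0) = 134.3609; S(2,1) = 90.9700; S(2,2) = 61.5919
  k=3: S(3,0) = 163.2903; S(3,1) = 110.5568; S(3,2) = 74.8533; S(3,3) = 50.6799
  k=4: S(4,0) = 198.4485; S(4,1) = 134.3609; S(4,2) = 90.9700; S(4,3) = 61.5919; S(4,4) = 41.7012
Terminal payoffs V(N, i) = max(S_T - K, 0):
  V(4,0) = 108.668532; V(4,1) = 44.580943; V(4,2) = 1.190000; V(4,3) = 0.000000; V(4,4) = 0.000000
Backward induction: V(k, i) = exp(-r*dt) * [p * V(k+1, i) + (1-p) * V(k+1, i+1)]; then take max(V_cont, immediate exercise) for American.
  V(3,0) = exp(-r*dt) * [p*108.668532 + (1-p)*44.580943] = 74.225705; exercise = 73.510330; V(3,0) = max -> 74.225705
  V(3,1) = exp(-r*dt) * [p*44.580943 + (1-p)*1.190000] = 21.492215; exercise = 20.776840; V(3,1) = max -> 21.492215
  V(3,2) = exp(-r*dt) * [p*1.190000 + (1-p)*0.000000] = 0.557050; exercise = 0.000000; V(3,2) = max -> 0.557050
  V(3,3) = exp(-r*dt) * [p*0.000000 + (1-p)*0.000000] = 0.000000; exercise = 0.000000; V(3,3) = max -> 0.000000
  V(2,0) = exp(-r*dt) * [p*74.225705 + (1-p)*21.492215] = 46.005992; exercise = 44.580943; V(2,0) = max -> 46.005992
  V(2,1) = exp(-r*dt) * [p*21.492215 + (1-p)*0.557050] = 10.352554; exercise = 1.190000; V(2,1) = max -> 10.352554
  V(2,2) = exp(-r*dt) * [p*0.557050 + (1-p)*0.000000] = 0.260760; exercise = 0.000000; V(2,2) = max -> 0.260760
  V(1,0) = exp(-r*dt) * [p*46.005992 + (1-p)*10.352554] = 26.959764; exercise = 20.776840; V(1,0) = max -> 26.959764
  V(1,1) = exp(-r*dt) * [p*10.352554 + (1-p)*0.260760] = 4.982743; exercise = 0.000000; V(1,1) = max -> 4.982743
  V(0,0) = exp(-r*dt) * [p*26.959764 + (1-p)*4.982743] = 15.230685; exercise = 1.190000; V(0,0) = max -> 15.230685

Answer: Price = V(0,0) = 15.2307


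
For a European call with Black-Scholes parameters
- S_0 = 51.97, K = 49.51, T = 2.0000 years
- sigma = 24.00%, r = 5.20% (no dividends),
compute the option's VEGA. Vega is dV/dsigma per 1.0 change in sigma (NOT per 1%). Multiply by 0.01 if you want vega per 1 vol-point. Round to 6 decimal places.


d1 = 0.6189893722; d2 = 0.2795781173
phi(d1) = 0.3293901203; exp(-qT) = 1.0000000000; exp(-rT) = 0.9012252974
Vega = S * exp(-qT) * phi(d1) * sqrt(T) = 51.9700 * 1.0000000000 * 0.3293901203 * 1.4142135624 = 24.209080

Answer: Vega = 24.209080


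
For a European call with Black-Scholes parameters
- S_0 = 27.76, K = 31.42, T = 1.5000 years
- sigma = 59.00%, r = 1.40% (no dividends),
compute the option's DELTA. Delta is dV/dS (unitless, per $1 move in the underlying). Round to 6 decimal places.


d1 = 0.2189684721; d2 = -0.5036310020
phi(d1) = 0.3894919314; exp(-qT) = 1.0000000000; exp(-rT) = 0.9792189646
N(d1) = 0.5866626963
Delta = exp(-qT) * N(d1) = 1.0000000000 * 0.5866626963 = 0.586663

Answer: Delta = 0.586663


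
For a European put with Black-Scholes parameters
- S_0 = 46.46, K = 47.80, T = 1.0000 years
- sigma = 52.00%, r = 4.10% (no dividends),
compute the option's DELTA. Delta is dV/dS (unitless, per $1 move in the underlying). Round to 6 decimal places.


d1 = 0.2841655535; d2 = -0.2358344465
phi(d1) = 0.3831558076; exp(-qT) = 1.0000000000; exp(-rT) = 0.9598291299
N(-d1) = 0.3881417560
Delta = -exp(-qT) * N(-d1) = -1.0000000000 * 0.3881417560 = -0.388142

Answer: Delta = -0.388142


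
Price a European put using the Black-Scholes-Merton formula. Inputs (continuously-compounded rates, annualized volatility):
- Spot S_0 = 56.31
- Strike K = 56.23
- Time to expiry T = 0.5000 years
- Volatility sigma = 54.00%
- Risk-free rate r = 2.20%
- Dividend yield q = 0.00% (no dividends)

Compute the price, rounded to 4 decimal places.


Answer: Price = 8.1302

Derivation:
d1 = (ln(S/K) + (r - q + 0.5*sigma^2) * T) / (sigma * sqrt(T)) = 0.22345024
d2 = d1 - sigma * sqrt(T) = -0.15838742
exp(-rT) = 0.98906028; exp(-qT) = 1.00000000
P = K * exp(-rT) * N(-d2) - S_0 * exp(-qT) * N(-d1)
N(-d1) = 0.41159255; N(-d2) = 0.56292424
P = 56.2300 * 0.98906028 * 0.56292424 - 56.3100 * 1.00000000 * 0.41159255 = 8.1302


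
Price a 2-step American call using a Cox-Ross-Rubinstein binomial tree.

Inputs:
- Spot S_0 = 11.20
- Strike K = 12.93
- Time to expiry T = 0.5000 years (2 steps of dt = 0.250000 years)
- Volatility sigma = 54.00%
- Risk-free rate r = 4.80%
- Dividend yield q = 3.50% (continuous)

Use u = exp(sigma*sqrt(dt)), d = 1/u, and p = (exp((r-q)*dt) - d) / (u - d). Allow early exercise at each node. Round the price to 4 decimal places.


dt = T/N = 0.250000
u = exp(sigma*sqrt(dt)) = 1.309964; d = 1/u = 0.763379
p = (exp((r-q)*dt) - d) / (u - d) = 0.438863
Discount per step: exp(-r*dt) = 0.988072
Stock lattice S(k, i) with i counting down-moves:
  k=0: S(0,0) = 11.2000
  k=1: S(1,0) = 14.6716; S(1,1) = 8.5499
  k=2: S(2,0) = 19.2193; S(2,1) = 11.2000; S(2,2) = 6.5268
Terminal payoffs V(N, i) = max(S_T - K, 0):
  V(2,0) = 6.289277; V(2,1) = 0.000000; V(2,2) = 0.000000
Backward induction: V(k, i) = exp(-r*dt) * [p * V(k+1, i) + (1-p) * V(k+1, i+1)]; then take max(V_cont, immediate exercise) for American.
  V(1,0) = exp(-r*dt) * [p*6.289277 + (1-p)*0.000000] = 2.727206; exercise = 1.741602; V(1,0) = max -> 2.727206
  V(1,1) = exp(-r*dt) * [p*0.000000 + (1-p)*0.000000] = 0.000000; exercise = 0.000000; V(1,1) = max -> 0.000000
  V(0,0) = exp(-r*dt) * [p*2.727206 + (1-p)*0.000000] = 1.182593; exercise = 0.000000; V(0,0) = max -> 1.182593

Answer: Price = V(0,0) = 1.1826


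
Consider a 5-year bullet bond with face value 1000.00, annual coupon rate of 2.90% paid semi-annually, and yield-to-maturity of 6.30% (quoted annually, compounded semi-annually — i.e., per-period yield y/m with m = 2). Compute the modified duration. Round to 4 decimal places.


Coupon per period c = face * coupon_rate / m = 14.500000
Periods per year m = 2; per-period yield y/m = 0.031500
Number of cashflows N = 10
Cashflows (t years, CF_t, discount factor 1/(1+y/m)^(m*t), PV):
  t = 0.5000: CF_t = 14.500000, DF = 0.969462, PV = 14.057198
  t = 1.0000: CF_t = 14.500000, DF = 0.939856, PV = 13.627919
  t = 1.5000: CF_t = 14.500000, DF = 0.911155, PV = 13.211749
  t = 2.0000: CF_t = 14.500000, DF = 0.883330, PV = 12.808288
  t = 2.5000: CF_t = 14.500000, DF = 0.856355, PV = 12.417148
  t = 3.0000: CF_t = 14.500000, DF = 0.830204, PV = 12.037952
  t = 3.5000: CF_t = 14.500000, DF = 0.804851, PV = 11.670336
  t = 4.0000: CF_t = 14.500000, DF = 0.780272, PV = 11.313947
  t = 4.5000: CF_t = 14.500000, DF = 0.756444, PV = 10.968441
  t = 5.0000: CF_t = 1014.500000, DF = 0.733344, PV = 743.977375
Price P = sum_t PV_t = 856.090352
First compute Macaulay numerator sum_t t * PV_t:
  t * PV_t at t = 0.5000: 7.028599
  t * PV_t at t = 1.0000: 13.627919
  t * PV_t at t = 1.5000: 19.817623
  t * PV_t at t = 2.0000: 25.616575
  t * PV_t at t = 2.5000: 31.042869
  t * PV_t at t = 3.0000: 36.113856
  t * PV_t at t = 3.5000: 40.846178
  t * PV_t at t = 4.0000: 45.255788
  t * PV_t at t = 4.5000: 49.357985
  t * PV_t at t = 5.0000: 3719.886873
Macaulay duration D = 3988.594266 / 856.090352 = 4.659081
Modified duration = D / (1 + y/m) = 4.659081 / (1 + 0.031500) = 4.516802

Answer: Modified duration = 4.5168


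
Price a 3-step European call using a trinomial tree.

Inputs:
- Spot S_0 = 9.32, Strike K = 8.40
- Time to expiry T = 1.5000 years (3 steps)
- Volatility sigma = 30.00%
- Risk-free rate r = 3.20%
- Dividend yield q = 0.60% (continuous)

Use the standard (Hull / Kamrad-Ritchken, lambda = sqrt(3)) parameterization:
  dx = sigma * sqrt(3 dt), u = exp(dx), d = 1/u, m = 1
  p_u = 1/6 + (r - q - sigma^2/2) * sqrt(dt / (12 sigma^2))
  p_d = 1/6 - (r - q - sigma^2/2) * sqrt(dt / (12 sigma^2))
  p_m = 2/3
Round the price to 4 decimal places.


dt = T/N = 0.500000; dx = sigma*sqrt(3*dt) = 0.367423
u = exp(dx) = 1.444009; d = 1/u = 0.692516
p_u = 0.153739, p_m = 0.666667, p_d = 0.179595
Discount per step: exp(-r*dt) = 0.984127
Stock lattice S(k, j) with j the centered position index:
  k=0: S(0,+0) = 9.3200
  k=1: S(1,-1) = 6.4543; S(1,+0) = 9.3200; S(1,+1) = 13.4582
  k=2: S(2,-2) = 4.4697; S(2,-1) = 6.4543; S(2,+0) = 9.3200; S(2,+1) = 13.4582; S(2,+2) = 19.4337
  k=3: S(3,-3) = 3.0953; S(3,-2) = 4.4697; S(3,-1) = 6.4543; S(3,+0) = 9.3200; S(3,+1) = 13.4582; S(3,+2) = 19.4337; S(3,+3) = 28.0625
Terminal payoffs V(N, j) = max(S_T - K, 0):
  V(3,-3) = 0.000000; V(3,-2) = 0.000000; V(3,-1) = 0.000000; V(3,+0) = 0.920000; V(3,+1) = 5.058166; V(3,+2) = 11.033717; V(3,+3) = 19.662468
Backward induction: V(k, j) = exp(-r*dt) * [p_u * V(k+1, j+1) + p_m * V(k+1, j) + p_d * V(k+1, j-1)]
  V(2,-2) = exp(-r*dt) * [p_u*0.000000 + p_m*0.000000 + p_d*0.000000] = 0.000000
  V(2,-1) = exp(-r*dt) * [p_u*0.920000 + p_m*0.000000 + p_d*0.000000] = 0.139195
  V(2,+0) = exp(-r*dt) * [p_u*5.058166 + p_m*0.920000 + p_d*0.000000] = 1.368891
  V(2,+1) = exp(-r*dt) * [p_u*11.033717 + p_m*5.058166 + p_d*0.920000] = 5.150576
  V(2,+2) = exp(-r*dt) * [p_u*19.662468 + p_m*11.033717 + p_d*5.058166] = 11.107958
  V(1,-1) = exp(-r*dt) * [p_u*1.368891 + p_m*0.139195 + p_d*0.000000] = 0.298435
  V(1,+0) = exp(-r*dt) * [p_u*5.150576 + p_m*1.368891 + p_d*0.139195] = 1.701986
  V(1,+1) = exp(-r*dt) * [p_u*11.107958 + p_m*5.150576 + p_d*1.368891] = 5.301776
  V(0,+0) = exp(-r*dt) * [p_u*5.301776 + p_m*1.701986 + p_d*0.298435] = 1.971545

Answer: Price = V(0,0) = 1.9715


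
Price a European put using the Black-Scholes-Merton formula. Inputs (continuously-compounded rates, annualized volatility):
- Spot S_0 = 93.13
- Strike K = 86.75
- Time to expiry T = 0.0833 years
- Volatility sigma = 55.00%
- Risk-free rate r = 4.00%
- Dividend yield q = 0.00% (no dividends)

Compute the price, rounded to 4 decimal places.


d1 = (ln(S/K) + (r - q + 0.5*sigma^2) * T) / (sigma * sqrt(T)) = 0.54741911
d2 = d1 - sigma * sqrt(T) = 0.38867955
exp(-rT) = 0.99667354; exp(-qT) = 1.00000000
P = K * exp(-rT) * N(-d2) - S_0 * exp(-qT) * N(-d1)
N(-d1) = 0.29204541; N(-d2) = 0.34875661
P = 86.7500 * 0.99667354 * 0.34875661 - 93.1300 * 1.00000000 * 0.29204541 = 2.9558

Answer: Price = 2.9558


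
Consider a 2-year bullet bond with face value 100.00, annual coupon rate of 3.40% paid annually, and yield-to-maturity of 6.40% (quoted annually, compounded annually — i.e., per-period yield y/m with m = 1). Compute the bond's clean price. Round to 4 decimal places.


Coupon per period c = face * coupon_rate / m = 3.400000
Periods per year m = 1; per-period yield y/m = 0.064000
Number of cashflows N = 2
Cashflows (t years, CF_t, discount factor 1/(1+y/m)^(m*t), PV):
  t = 1.0000: CF_t = 3.400000, DF = 0.939850, PV = 3.195489
  t = 2.0000: CF_t = 103.400000, DF = 0.883317, PV = 91.335010
Price P = sum_t PV_t = 94.530499

Answer: Price = 94.5305


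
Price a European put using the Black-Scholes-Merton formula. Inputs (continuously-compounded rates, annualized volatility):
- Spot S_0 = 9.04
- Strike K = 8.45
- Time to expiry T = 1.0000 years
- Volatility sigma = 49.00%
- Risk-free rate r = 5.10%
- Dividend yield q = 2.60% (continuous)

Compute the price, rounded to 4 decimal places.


d1 = (ln(S/K) + (r - q + 0.5*sigma^2) * T) / (sigma * sqrt(T)) = 0.43376068
d2 = d1 - sigma * sqrt(T) = -0.05623932
exp(-rT) = 0.95027867; exp(-qT) = 0.97433509
P = K * exp(-rT) * N(-d2) - S_0 * exp(-qT) * N(-d1)
N(-d1) = 0.33223112; N(-d2) = 0.52242442
P = 8.4500 * 0.95027867 * 0.52242442 - 9.0400 * 0.97433509 * 0.33223112 = 1.2687

Answer: Price = 1.2687


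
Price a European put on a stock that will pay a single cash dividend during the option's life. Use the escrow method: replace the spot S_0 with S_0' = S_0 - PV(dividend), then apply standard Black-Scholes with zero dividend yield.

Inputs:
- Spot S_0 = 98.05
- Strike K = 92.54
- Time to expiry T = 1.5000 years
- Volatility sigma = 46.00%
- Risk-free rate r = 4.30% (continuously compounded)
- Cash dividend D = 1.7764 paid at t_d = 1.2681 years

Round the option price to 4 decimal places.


Answer: Price = 15.8488

Derivation:
PV(D) = D * exp(-r * t_d) = 1.7764 * 0.94693171 = 1.68212949
S_0' = S_0 - PV(D) = 98.0500 - 1.68212949 = 96.36787051
d1 = (ln(S_0'/K) + (r + sigma^2/2)*T) / (sigma*sqrt(T)) = 0.46812211
d2 = d1 - sigma*sqrt(T) = -0.09526053
exp(-rT) = 0.93753611
N(-d1) = 0.31984864; N(-d2) = 0.53794606
P = K * exp(-rT) * N(-d2) - S_0' * N(-d1) = 92.5400 * 0.93753611 * 0.53794606 - 96.36787051 * 0.31984864 = 15.8488


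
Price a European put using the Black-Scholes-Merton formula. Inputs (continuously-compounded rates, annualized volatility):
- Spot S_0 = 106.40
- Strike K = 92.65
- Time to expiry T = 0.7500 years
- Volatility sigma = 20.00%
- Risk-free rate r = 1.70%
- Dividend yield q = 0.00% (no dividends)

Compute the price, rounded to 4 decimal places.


d1 = (ln(S/K) + (r - q + 0.5*sigma^2) * T) / (sigma * sqrt(T)) = 0.95913251
d2 = d1 - sigma * sqrt(T) = 0.78592743
exp(-rT) = 0.98733094; exp(-qT) = 1.00000000
P = K * exp(-rT) * N(-d2) - S_0 * exp(-qT) * N(-d1)
N(-d1) = 0.16874600; N(-d2) = 0.21595500
P = 92.6500 * 0.98733094 * 0.21595500 - 106.4000 * 1.00000000 * 0.16874600 = 1.8002

Answer: Price = 1.8002


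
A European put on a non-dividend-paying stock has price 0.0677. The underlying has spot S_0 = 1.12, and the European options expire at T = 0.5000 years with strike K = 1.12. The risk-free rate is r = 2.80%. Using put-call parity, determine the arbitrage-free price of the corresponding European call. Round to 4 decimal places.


Answer: Call price = 0.0833

Derivation:
Put-call parity: C - P = S_0 * exp(-qT) - K * exp(-rT).
S_0 * exp(-qT) = 1.1200 * 1.00000000 = 1.12000000
K * exp(-rT) = 1.1200 * 0.98609754 = 1.10442925
C = P + S*exp(-qT) - K*exp(-rT)
C = 0.0677 + 1.12000000 - 1.10442925 = 0.0833


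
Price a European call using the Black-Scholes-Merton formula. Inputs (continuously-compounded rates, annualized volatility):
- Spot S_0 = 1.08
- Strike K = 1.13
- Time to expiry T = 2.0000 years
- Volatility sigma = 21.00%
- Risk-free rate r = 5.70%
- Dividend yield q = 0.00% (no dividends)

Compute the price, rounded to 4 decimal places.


Answer: Price = 0.1624

Derivation:
d1 = (ln(S/K) + (r - q + 0.5*sigma^2) * T) / (sigma * sqrt(T)) = 0.37996352
d2 = d1 - sigma * sqrt(T) = 0.08297867
exp(-rT) = 0.89225796; exp(-qT) = 1.00000000
C = S_0 * exp(-qT) * N(d1) - K * exp(-rT) * N(d2)
N(d1) = 0.64801375; N(d2) = 0.53306575
C = 1.0800 * 1.00000000 * 0.64801375 - 1.1300 * 0.89225796 * 0.53306575 = 0.1624


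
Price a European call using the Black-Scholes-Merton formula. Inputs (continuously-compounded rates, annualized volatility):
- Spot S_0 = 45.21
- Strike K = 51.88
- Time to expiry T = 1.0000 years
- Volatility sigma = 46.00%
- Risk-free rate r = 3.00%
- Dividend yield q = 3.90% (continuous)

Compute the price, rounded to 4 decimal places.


d1 = (ln(S/K) + (r - q + 0.5*sigma^2) * T) / (sigma * sqrt(T)) = -0.08872839
d2 = d1 - sigma * sqrt(T) = -0.54872839
exp(-rT) = 0.97044553; exp(-qT) = 0.96175071
C = S_0 * exp(-qT) * N(d1) - K * exp(-rT) * N(d2)
N(d1) = 0.46464889; N(d2) = 0.29159593
C = 45.2100 * 0.96175071 * 0.46464889 - 51.8800 * 0.97044553 * 0.29159593 = 5.5224

Answer: Price = 5.5224


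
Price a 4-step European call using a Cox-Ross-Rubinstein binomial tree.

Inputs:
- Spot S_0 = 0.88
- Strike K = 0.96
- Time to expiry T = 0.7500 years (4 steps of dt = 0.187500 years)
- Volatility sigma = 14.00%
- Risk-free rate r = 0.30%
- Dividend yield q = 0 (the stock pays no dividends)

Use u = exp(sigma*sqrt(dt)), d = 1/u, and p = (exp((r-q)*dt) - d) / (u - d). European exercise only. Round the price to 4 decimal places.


dt = T/N = 0.187500
u = exp(sigma*sqrt(dt)) = 1.062497; d = 1/u = 0.941179
p = (exp((r-q)*dt) - d) / (u - d) = 0.489487
Discount per step: exp(-r*dt) = 0.999438
Stock lattice S(k, i) with i counting down-moves:
  k=0: S(0,0) = 0.8800
  k=1: S(1,0) = 0.9350; S(1,1) = 0.8282
  k=2: S(2,0) = 0.9934; S(2,1) = 0.8800; S(2,2) = 0.7795
  k=3: S(3,0) = 1.0555; S(3,1) = 0.9350; S(3,2) = 0.8282; S(3,3) = 0.7337
  k=4: S(4,0) = 1.1215; S(4,1) = 0.9934; S(4,2) = 0.8800; S(4,3) = 0.7795; S(4,4) = 0.6905
Terminal payoffs V(N, i) = max(S_T - K, 0):
  V(4,0) = 0.161485; V(4,1) = 0.033432; V(4,2) = 0.000000; V(4,3) = 0.000000; V(4,4) = 0.000000
Backward induction: V(k, i) = exp(-r*dt) * [p * V(k+1, i) + (1-p) * V(k+1, i+1)].
  V(3,0) = exp(-r*dt) * [p*0.161485 + (1-p)*0.033432] = 0.096058
  V(3,1) = exp(-r*dt) * [p*0.033432 + (1-p)*0.000000] = 0.016355
  V(3,2) = exp(-r*dt) * [p*0.000000 + (1-p)*0.000000] = 0.000000
  V(3,3) = exp(-r*dt) * [p*0.000000 + (1-p)*0.000000] = 0.000000
  V(2,0) = exp(-r*dt) * [p*0.096058 + (1-p)*0.016355] = 0.055338
  V(2,1) = exp(-r*dt) * [p*0.016355 + (1-p)*0.000000] = 0.008001
  V(2,2) = exp(-r*dt) * [p*0.000000 + (1-p)*0.000000] = 0.000000
  V(1,0) = exp(-r*dt) * [p*0.055338 + (1-p)*0.008001] = 0.031154
  V(1,1) = exp(-r*dt) * [p*0.008001 + (1-p)*0.000000] = 0.003914
  V(0,0) = exp(-r*dt) * [p*0.031154 + (1-p)*0.003914] = 0.017238

Answer: Price = V(0,0) = 0.0172


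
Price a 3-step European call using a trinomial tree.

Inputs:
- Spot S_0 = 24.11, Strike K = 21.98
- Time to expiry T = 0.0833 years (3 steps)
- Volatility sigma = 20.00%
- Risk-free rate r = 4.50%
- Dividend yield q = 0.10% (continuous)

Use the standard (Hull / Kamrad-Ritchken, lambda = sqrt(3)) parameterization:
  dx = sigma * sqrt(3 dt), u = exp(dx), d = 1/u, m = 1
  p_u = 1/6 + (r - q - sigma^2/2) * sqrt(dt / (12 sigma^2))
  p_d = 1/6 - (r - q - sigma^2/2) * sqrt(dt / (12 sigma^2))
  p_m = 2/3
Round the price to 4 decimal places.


Answer: Price = V(0,0) = 2.2430

Derivation:
dt = T/N = 0.027767; dx = sigma*sqrt(3*dt) = 0.057723
u = exp(dx) = 1.059422; d = 1/u = 0.943911
p_u = 0.172439, p_m = 0.666667, p_d = 0.160894
Discount per step: exp(-r*dt) = 0.998751
Stock lattice S(k, j) with j the centered position index:
  k=0: S(0,+0) = 24.1100
  k=1: S(1,-1) = 22.7577; S(1,+0) = 24.1100; S(1,+1) = 25.5427
  k=2: S(2,-2) = 21.4812; S(2,-1) = 22.7577; S(2,+0) = 24.1100; S(2,+1) = 25.5427; S(2,+2) = 27.0605
  k=3: S(3,-3) = 20.2764; S(3,-2) = 21.4812; S(3,-1) = 22.7577; S(3,+0) = 24.1100; S(3,+1) = 25.5427; S(3,+2) = 27.0605; S(3,+3) = 28.6684
Terminal payoffs V(N, j) = max(S_T - K, 0):
  V(3,-3) = 0.000000; V(3,-2) = 0.000000; V(3,-1) = 0.777692; V(3,+0) = 2.130000; V(3,+1) = 3.562664; V(3,+2) = 5.080461; V(3,+3) = 6.688448
Backward induction: V(k, j) = exp(-r*dt) * [p_u * V(k+1, j+1) + p_m * V(k+1, j) + p_d * V(k+1, j-1)]
  V(2,-2) = exp(-r*dt) * [p_u*0.777692 + p_m*0.000000 + p_d*0.000000] = 0.133937
  V(2,-1) = exp(-r*dt) * [p_u*2.130000 + p_m*0.777692 + p_d*0.000000] = 0.884651
  V(2,+0) = exp(-r*dt) * [p_u*3.562664 + p_m*2.130000 + p_d*0.777692] = 2.156772
  V(2,+1) = exp(-r*dt) * [p_u*5.080461 + p_m*3.562664 + p_d*2.130000] = 3.589396
  V(2,+2) = exp(-r*dt) * [p_u*6.688448 + p_m*5.080461 + p_d*3.562664] = 5.107150
  V(1,-1) = exp(-r*dt) * [p_u*2.156772 + p_m*0.884651 + p_d*0.133937] = 0.982001
  V(1,+0) = exp(-r*dt) * [p_u*3.589396 + p_m*2.156772 + p_d*0.884651] = 2.196389
  V(1,+1) = exp(-r*dt) * [p_u*5.107150 + p_m*3.589396 + p_d*2.156772] = 3.616094
  V(0,+0) = exp(-r*dt) * [p_u*3.616094 + p_m*2.196389 + p_d*0.982001] = 2.243009
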